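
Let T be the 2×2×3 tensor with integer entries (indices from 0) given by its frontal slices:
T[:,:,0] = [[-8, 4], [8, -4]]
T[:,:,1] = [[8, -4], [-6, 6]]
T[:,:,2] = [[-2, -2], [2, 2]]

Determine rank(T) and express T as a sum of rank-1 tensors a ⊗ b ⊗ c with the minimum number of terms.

rank(T) = 3

Lower bound: the mode-3 unfolding of T (rows indexed by k, columns by (i,j) = (0,0), (0,1), (1,0), (1,1)) is [[-8, 4, 8, -4], [8, -4, -6, 6], [-2, -2, 2, 2]].
There the 3×3 minor on rows k ∈ {0, 1, 2}, columns (i,j) ∈ {(0,0), (0,1), (1,0)} is det [[-8, 4, 8], [8, -4, -6], [-2, -2, 2]] = -48 ≠ 0, so this unfolding has rank ≥ 3; CP rank is at least every unfolding rank, so rank(T) ≥ 3. (Unfolding ranks only ever bound the CP rank from below — rank(T) can be strictly larger than all of them — so the matching upper bound has to come from an explicit 3-term decomposition.)
Upper bound: T is a sum of 3 rank-1 terms, T = (0, 1) ⊗ (1, 1) ⊗ (0, 2, 4) + (1, -1) ⊗ (2, -1) ⊗ (-4, 4, 0) + (1, 1) ⊗ (1, 1) ⊗ (0, 0, -2) (one valid choice — decompositions are not unique — normalised so each a, b is primitive with positive first nonzero entry; check it by expanding all entries), so rank(T) ≤ 3.
These bounds meet, so rank(T) = 3.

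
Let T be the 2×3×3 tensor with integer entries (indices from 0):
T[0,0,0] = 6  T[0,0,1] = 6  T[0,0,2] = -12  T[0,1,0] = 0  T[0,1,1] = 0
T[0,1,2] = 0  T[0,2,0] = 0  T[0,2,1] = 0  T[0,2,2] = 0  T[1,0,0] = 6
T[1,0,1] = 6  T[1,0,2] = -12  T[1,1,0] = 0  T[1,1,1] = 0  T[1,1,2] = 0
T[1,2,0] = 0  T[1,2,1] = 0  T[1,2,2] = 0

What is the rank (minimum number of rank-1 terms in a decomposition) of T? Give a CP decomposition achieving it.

Lower bound: T ≠ 0 (e.g. T[0,0,0] = 6), so rank(T) ≥ 1.
Upper bound: if T = a ⊗ b ⊗ c then every fibre of T is a multiple of the corresponding factor, so read the factors off the fibres through the nonzero entry T[0,0,0] = 6.
The mode-1 fibre T[:,0,0] = [6, 6] gives a = [1, 1] (primitive direction); the mode-2 fibre T[0,:,0] = [6, 0, 0] gives b = [1, 0, 0]; then c[k] = T[0,0,k] / (a[0]·b[0]) = [6, 6, -12] / 1 = [6, 6, -12].
Expanding [1, 1] ⊗ [1, 0, 0] ⊗ [6, 6, -12] reproduces all 18 entries of T, so T = [1, 1] ⊗ [1, 0, 0] ⊗ [6, 6, -12] and rank(T) ≤ 1.
These bounds meet, so rank(T) = 1.

rank(T) = 1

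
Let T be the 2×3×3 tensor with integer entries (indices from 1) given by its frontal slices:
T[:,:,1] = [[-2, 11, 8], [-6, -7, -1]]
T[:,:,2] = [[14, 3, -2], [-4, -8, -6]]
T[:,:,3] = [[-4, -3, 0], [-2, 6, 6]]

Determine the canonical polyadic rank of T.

Lower bound: the mode-3 unfolding of T (rows indexed by k, columns by (i,j) = (1,1), (1,2), (1,3), (2,1), (2,2), (2,3)) is [[-2, 11, 8, -6, -7, -1], [14, 3, -2, -4, -8, -6], [-4, -3, 0, -2, 6, 6]].
There the 3×3 minor on rows k ∈ {1, 2, 3}, columns (i,j) ∈ {(1,1), (1,2), (1,3)} is det [[-2, 11, 8], [14, 3, -2], [-4, -3, 0]] = -140 ≠ 0, so this unfolding has rank ≥ 3; CP rank is at least every unfolding rank, so rank(T) ≥ 3. (This is only a lower bound: in general the CP rank may exceed every unfolding rank, so we still need to exhibit 3 rank-1 terms summing to T.)
Upper bound: T is a sum of 3 rank-1 terms, T = [1, -1] ⊗ [1, 2, 1] ⊗ [4, 4, -2] + [1, 2] ⊗ [2, -1, -2] ⊗ [-1, 1, -1] + [2, -1] ⊗ [2, -1, -1] ⊗ [-1, 2, 0] (written with every a and b primitive with positive leading entry and the scale carried by c; CP decompositions are not unique, and this one is verified by expanding entrywise), so rank(T) ≤ 3.
These bounds meet, so rank(T) = 3.
Check entry T[1,1,2] = 14: (1)·(1)·(4) + (1)·(2)·(1) + (2)·(2)·(2) = 14.

3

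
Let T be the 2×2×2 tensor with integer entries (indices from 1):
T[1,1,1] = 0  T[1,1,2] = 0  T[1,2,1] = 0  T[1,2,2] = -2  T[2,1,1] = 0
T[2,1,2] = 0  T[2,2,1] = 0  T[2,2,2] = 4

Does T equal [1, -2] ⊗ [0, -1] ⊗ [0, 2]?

Reconstruct entrywise from the claimed factors. For example, T[1,1,1] = 0 and Σₗ aₗ[1]bₗ[1]cₗ[1] = (1)·(0)·(0) = 0; checking all 8 entries, every one matches. The claim holds.

Yes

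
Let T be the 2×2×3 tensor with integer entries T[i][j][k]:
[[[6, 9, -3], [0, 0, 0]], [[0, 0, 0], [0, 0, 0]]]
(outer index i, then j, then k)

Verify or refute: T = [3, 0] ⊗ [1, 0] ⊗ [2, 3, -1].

Reconstruct entrywise from the claimed factors. For example, T[1,0,0] = 0 and Σₗ aₗ[1]bₗ[0]cₗ[0] = (0)·(1)·(2) = 0; checking all 12 entries, every one matches. The claim holds.

Yes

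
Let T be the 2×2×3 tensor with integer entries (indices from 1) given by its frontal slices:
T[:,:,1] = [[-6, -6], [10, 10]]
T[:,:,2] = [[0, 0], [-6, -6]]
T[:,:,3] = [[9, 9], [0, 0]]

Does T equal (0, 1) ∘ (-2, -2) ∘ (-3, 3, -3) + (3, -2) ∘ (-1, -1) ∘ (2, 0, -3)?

Yes

Reconstruct entrywise from the claimed factors. For example, T[1,2,1] = -6 and Σₗ aₗ[1]bₗ[2]cₗ[1] = (0)·(-2)·(-3) + (3)·(-1)·(2) = -6; checking all 12 entries, every one matches. The claim holds.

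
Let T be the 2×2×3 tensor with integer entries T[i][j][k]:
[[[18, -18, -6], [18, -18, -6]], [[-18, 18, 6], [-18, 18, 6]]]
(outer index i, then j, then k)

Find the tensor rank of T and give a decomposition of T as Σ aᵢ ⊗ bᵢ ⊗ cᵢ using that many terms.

rank(T) = 1

Lower bound: T ≠ 0 (e.g. T[0,0,0] = 18), so rank(T) ≥ 1.
Upper bound: if T = a ⊗ b ⊗ c then every fibre of T is a multiple of the corresponding factor, so read the factors off the fibres through the nonzero entry T[0,0,0] = 18.
The mode-1 fibre T[:,0,0] = [18, -18] gives a = [1, -1] (primitive direction); the mode-2 fibre T[0,:,0] = [18, 18] gives b = [1, 1]; then c[k] = T[0,0,k] / (a[0]·b[0]) = [18, -18, -6] / 1 = [18, -18, -6].
Expanding [1, -1] ⊗ [1, 1] ⊗ [18, -18, -6] reproduces all 12 entries of T, so T = [1, -1] ⊗ [1, 1] ⊗ [18, -18, -6] and rank(T) ≤ 1.
These bounds meet, so rank(T) = 1.
Check entry T[0,1,2] = -6: (1)·(1)·(-6) = -6.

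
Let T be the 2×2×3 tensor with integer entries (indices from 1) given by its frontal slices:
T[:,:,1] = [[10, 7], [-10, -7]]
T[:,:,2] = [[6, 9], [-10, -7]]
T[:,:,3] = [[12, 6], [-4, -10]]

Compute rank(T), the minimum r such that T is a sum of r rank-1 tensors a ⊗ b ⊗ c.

3

Lower bound: the mode-3 unfolding of T (rows indexed by k, columns by (i,j) = (1,1), (1,2), (2,1), (2,2)) is [[10, 7, -10, -7], [6, 9, -10, -7], [12, 6, -4, -10]].
There the 3×3 minor on rows k ∈ {1, 2, 3}, columns (i,j) ∈ {(1,1), (1,2), (2,1)} is det [[10, 7, -10], [6, 9, -10], [12, 6, -4]] = 288 ≠ 0, so this unfolding has rank ≥ 3; CP rank is at least every unfolding rank, so rank(T) ≥ 3. (Unfolding ranks only ever bound the CP rank from below — rank(T) can be strictly larger than all of them — so the matching upper bound has to come from an explicit 3-term decomposition.)
Upper bound: T is a sum of 3 rank-1 terms, T = [1, -1] ⊗ [1, 1] ⊗ [8, 8, 8] + [1, 0] ⊗ [2, -1] ⊗ [2, 0, 0] + [1, 1] ⊗ [2, -1] ⊗ [-1, -1, 2] (written with every a and b primitive with positive leading entry and the scale carried by c; CP decompositions are not unique, and this one is verified by expanding entrywise), so rank(T) ≤ 3.
These bounds meet, so rank(T) = 3.
Check entry T[1,1,1] = 10: (1)·(1)·(8) + (1)·(2)·(2) + (1)·(2)·(-1) = 10.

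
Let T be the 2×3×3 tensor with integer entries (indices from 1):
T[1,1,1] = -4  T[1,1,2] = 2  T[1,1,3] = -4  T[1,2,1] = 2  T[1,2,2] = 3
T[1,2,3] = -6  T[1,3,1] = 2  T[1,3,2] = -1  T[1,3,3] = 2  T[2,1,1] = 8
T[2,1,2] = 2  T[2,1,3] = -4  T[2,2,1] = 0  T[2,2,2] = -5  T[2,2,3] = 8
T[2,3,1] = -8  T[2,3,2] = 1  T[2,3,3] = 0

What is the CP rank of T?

Lower bound: the mode-2 unfolding of T (rows indexed by j, columns by (i,k) = (1,1), (1,2), (1,3), (2,1), (2,2), (2,3)) is [[-4, 2, -4, 8, 2, -4], [2, 3, -6, 0, -5, 8], [2, -1, 2, -8, 1, 0]].
There the 3×3 minor on rows j ∈ {1, 2, 3}, columns (i,k) ∈ {(1,1), (1,2), (2,1)} is det [[-4, 2, 8], [2, 3, 0], [2, -1, -8]] = 64 ≠ 0, so this unfolding has rank ≥ 3; CP rank is at least every unfolding rank, so rank(T) ≥ 3. (Flattening ranks never certify an upper bound on CP rank; for that we must actually write T with 3 rank-1 terms.)
Upper bound: T is a sum of 3 rank-1 terms, T = [0, 1] ⊗ [0, 1, -1] ⊗ [4, -2, 2] + [1, -2] ⊗ [2, -1, -1] ⊗ [-2, -1, 2] + [2, -1] ⊗ [2, 1, -1] ⊗ [0, 1, -2] (written with every a and b primitive with positive leading entry and the scale carried by c; CP decompositions are not unique, and this one is verified by expanding entrywise), so rank(T) ≤ 3.
These bounds meet, so rank(T) = 3.

3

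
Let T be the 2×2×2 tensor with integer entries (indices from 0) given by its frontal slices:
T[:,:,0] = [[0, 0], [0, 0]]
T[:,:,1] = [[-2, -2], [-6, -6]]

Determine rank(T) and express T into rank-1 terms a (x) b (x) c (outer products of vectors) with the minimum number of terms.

rank(T) = 1

Lower bound: T ≠ 0 (e.g. T[0,0,1] = -2), so rank(T) ≥ 1.
Upper bound: if T = a (x) b (x) c then every fibre of T is a multiple of the corresponding factor, so read the factors off the fibres through the nonzero entry T[0,0,1] = -2.
The mode-1 fibre T[:,0,1] = [-2, -6] gives a = (1, 3) (primitive direction); the mode-2 fibre T[0,:,1] = [-2, -2] gives b = (1, 1); then c[k] = T[0,0,k] / (a[0]·b[0]) = [0, -2] / 1 = (0, -2).
Expanding (1, 3) (x) (1, 1) (x) (0, -2) reproduces all 8 entries of T, so T = (1, 3) (x) (1, 1) (x) (0, -2) and rank(T) ≤ 1.
These bounds meet, so rank(T) = 1.
Check entry T[0,1,0] = 0: (1)·(1)·(0) = 0.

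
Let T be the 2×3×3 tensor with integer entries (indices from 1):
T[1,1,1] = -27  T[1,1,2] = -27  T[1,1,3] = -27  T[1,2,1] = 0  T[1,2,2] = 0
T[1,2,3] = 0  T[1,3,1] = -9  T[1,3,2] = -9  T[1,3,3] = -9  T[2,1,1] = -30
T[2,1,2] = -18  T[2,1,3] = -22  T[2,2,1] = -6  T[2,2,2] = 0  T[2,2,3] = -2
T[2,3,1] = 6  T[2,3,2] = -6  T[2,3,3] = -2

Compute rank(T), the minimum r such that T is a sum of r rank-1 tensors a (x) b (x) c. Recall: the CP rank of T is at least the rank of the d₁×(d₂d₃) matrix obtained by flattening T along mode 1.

Lower bound: the mode-1 unfolding of T (rows indexed by i, columns by (j,k) = (1,1), (1,2), (1,3), (2,1), (2,2), (2,3), (3,1), (3,2), (3,3)) is [[-27, -27, -27, 0, 0, 0, -9, -9, -9], [-30, -18, -22, -6, 0, -2, 6, -6, -2]].
There the 2×2 minor on rows i ∈ {1, 2}, columns (j,k) ∈ {(1,1), (1,2)} is det [[-27, -27], [-30, -18]] = -324 ≠ 0, so this unfolding has rank ≥ 2; CP rank is at least every unfolding rank, so rank(T) ≥ 2. (Unfolding ranks only ever bound the CP rank from below — rank(T) can be strictly larger than all of them — so the matching upper bound has to come from an explicit 2-term decomposition.)
Upper bound — finding two terms. Write S_k = T[:,:,k] for the frontal slices: S₁ = [[-27, 0, -9], [-30, -6, 6]], S₂ = [[-27, 0, -9], [-18, 0, -6]], S₃ = [[-27, 0, -9], [-22, -2, -2]].
If T = a₁ (x) b₁ (x) c₁ + a₂ (x) b₂ (x) c₂ then each S_k = c₁[k]·a₁b₁ᵀ + c₂[k]·a₂b₂ᵀ. S₁ and S₂ are linearly independent, so a₁b₁ᵀ and a₂b₂ᵀ must span the same plane of matrices: they are the rank-1 matrices of the form x·S₁ + y·S₂.
The 2×2 minor of x·S₁ + y·S₂ on rows {1,2}, columns {1,2} is 162·x² + 162·xy = 162·(x + y)(x), vanishing at (x:y) = (1:-1) and (0:1).
M₁ = S₁ − S₂ = [[0, 0, 0], [-12, -6, 12]] = (-6)·[0, 1][2, 1, -2]ᵀ and M₂ = S₂ = [[-27, 0, -9], [-18, 0, -6]] = (-3)·[3, 2][3, 0, 1]ᵀ, so take a₁ = [0, 1], b₁ = [2, 1, -2], a₂ = [3, 2], b₂ = [3, 0, 1].
Each slice is an integer combination of E₁ = a₁b₁ᵀ and E₂ = a₂b₂ᵀ: S₁ = −6·E₁ − 3·E₂, S₂ = −3·E₂, S₃ = −2·E₁ − 3·E₂; reading off coefficients, c₁ = [-6, 0, -2] and c₂ = [-3, -3, -3].
Hence T = [0, 1] (x) [2, 1, -2] (x) [-6, 0, -2] + [3, 2] (x) [3, 0, 1] (x) [-3, -3, -3], so rank(T) ≤ 2.
These bounds meet, so rank(T) = 2.
Check entry T[1,3,3] = -9: (0)·(-2)·(-2) + (3)·(1)·(-3) = -9.

2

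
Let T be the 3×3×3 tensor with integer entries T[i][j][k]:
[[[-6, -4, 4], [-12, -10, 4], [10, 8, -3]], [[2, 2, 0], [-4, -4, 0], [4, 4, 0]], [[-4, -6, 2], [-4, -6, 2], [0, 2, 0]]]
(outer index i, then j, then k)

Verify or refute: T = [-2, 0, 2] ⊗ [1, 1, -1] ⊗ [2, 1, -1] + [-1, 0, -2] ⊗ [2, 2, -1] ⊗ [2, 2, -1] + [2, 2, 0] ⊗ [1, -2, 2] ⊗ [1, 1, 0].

Reconstruct entrywise from the claimed factors. For example, T[1,1,0] = -4 and Σₗ aₗ[1]bₗ[1]cₗ[0] = (0)·(1)·(2) + (0)·(2)·(2) + (2)·(-2)·(1) = -4; checking all 27 entries, every one matches. The claim holds.

Yes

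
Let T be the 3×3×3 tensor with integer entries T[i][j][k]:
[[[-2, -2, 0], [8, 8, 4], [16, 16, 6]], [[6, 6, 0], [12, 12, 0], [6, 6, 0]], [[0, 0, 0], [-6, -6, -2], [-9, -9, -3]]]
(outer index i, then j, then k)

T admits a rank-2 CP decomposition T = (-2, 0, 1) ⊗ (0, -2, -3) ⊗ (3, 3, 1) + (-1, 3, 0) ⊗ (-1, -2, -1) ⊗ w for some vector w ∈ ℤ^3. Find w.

w = (-2, -2, 0)

Subtract the known terms from T to get the rank-1 residual R = (-1, 3, 0) ⊗ (-1, -2, -1) ⊗ w, so R[i,j,k] = a[i]·b[j]·w[k]. Pick indices with nonzero a[0]·b[0] = (-1)·(-1) = 1. Only the fibre through (0,0,·) is needed: R[0,0,:] = T[0,0,:] − Σₗ aₗ[0]bₗ[0]cₗ = [-2, -2, 0] − (-2)·(0)·(3, 3, 1) = [-2, -2, 0]. Then w[k] = R[0,0,k] / 1 for each k, giving w = [-2, -2, 0] / 1 = (-2, -2, 0).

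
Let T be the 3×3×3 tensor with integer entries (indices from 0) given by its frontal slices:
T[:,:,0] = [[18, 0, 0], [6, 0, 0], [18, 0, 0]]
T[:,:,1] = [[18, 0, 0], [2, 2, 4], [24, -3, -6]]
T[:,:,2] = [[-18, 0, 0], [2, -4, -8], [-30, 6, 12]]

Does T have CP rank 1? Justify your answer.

The mode-3 unfolding of T (rows indexed by k, columns by (i,j) = (0,0), (0,1), (0,2), (1,0), (1,1), (1,2), (2,0), (2,1), (2,2)) is [[18, 0, 0, 6, 0, 0, 18, 0, 0], [18, 0, 0, 2, 2, 4, 24, -3, -6], [-18, 0, 0, 2, -4, -8, -30, 6, 12]].
There the 2×2 minor on rows k ∈ {0, 1}, columns (i,j) ∈ {(0,0), (1,0)} is det [[18, 6], [18, 2]] = -72 ≠ 0, so this unfolding has rank ≥ 2; CP rank is at least every unfolding rank, so rank(T) ≥ 2.
In particular rank(T) ≥ 2 > 1, so T is not rank-1.

No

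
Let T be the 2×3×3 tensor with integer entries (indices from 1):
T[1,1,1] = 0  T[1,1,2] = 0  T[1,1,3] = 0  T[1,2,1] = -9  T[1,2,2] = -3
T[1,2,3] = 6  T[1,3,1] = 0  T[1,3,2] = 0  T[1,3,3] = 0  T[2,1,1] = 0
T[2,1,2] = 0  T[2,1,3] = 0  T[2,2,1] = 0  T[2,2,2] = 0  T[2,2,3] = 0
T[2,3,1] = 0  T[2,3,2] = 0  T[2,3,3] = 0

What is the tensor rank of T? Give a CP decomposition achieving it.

Lower bound: T ≠ 0 (e.g. T[1,2,1] = -9), so rank(T) ≥ 1.
Upper bound: the mode-1 fibre T[:,2,1] = [-9, 0] gives a = [1, 0] (primitive direction); the mode-2 fibre T[1,:,1] = [0, -9, 0] gives b = [0, 1, 0]; then c[k] = T[1,2,k] / (a[1]·b[2]) = [-9, -3, 6] / 1 = [-9, -3, 6].
Expanding [1, 0] (x) [0, 1, 0] (x) [-9, -3, 6] reproduces all 18 entries of T, so T = [1, 0] (x) [0, 1, 0] (x) [-9, -3, 6] and rank(T) ≤ 1.
These bounds meet, so rank(T) = 1.

rank(T) = 1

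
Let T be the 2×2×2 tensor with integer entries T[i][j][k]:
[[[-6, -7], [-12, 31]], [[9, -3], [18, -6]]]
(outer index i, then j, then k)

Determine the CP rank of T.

Lower bound: in the mode-2 unfolding of T (rows indexed by j, columns by (i,k)) the 2×2 minor on rows j ∈ {0, 1}, columns (i,k) ∈ {(0,0), (0,1)} is det [[-6, -7], [-12, 31]] = -270 ≠ 0, so that unfolding has rank ≥ 2 and hence rank(T) ≥ 2 (CP rank is at least every unfolding rank, though it can be larger).
Upper bound: with S_k = T[:,:,k], the two rank-1 terms a₁b₁ᵀ, a₂b₂ᵀ are the rank-1 members of the pencil x·S₀ + y·S₁.
det(x·S₀ + y·S₁) is −405·xy + 135·y² = (-135)·(3·x − y)(y), vanishing at (x:y) = (1:3) and (1:0).
M₁ = S₀ + 3·S₁ = [[-27, 81], [0, 0]] = (-27)·(1, 0)(1, -3)ᵀ and M₂ = S₀ = [[-6, -12], [9, 18]] = (-3)·(2, -3)(1, 2)ᵀ, so take a₁ = (1, 0), b₁ = (1, -3), a₂ = (2, -3), b₂ = (1, 2).
Each slice is an integer combination of E₁ = a₁b₁ᵀ and E₂ = a₂b₂ᵀ: S₀ = −3·E₂, S₁ = −9·E₁ + E₂; reading off coefficients, c₁ = (0, -9) and c₂ = (-3, 1).
Hence T = (1, 0) ⊗ (1, -3) ⊗ (0, -9) + (2, -3) ⊗ (1, 2) ⊗ (-3, 1), so rank(T) ≤ 2.
These bounds meet, so rank(T) = 2.

2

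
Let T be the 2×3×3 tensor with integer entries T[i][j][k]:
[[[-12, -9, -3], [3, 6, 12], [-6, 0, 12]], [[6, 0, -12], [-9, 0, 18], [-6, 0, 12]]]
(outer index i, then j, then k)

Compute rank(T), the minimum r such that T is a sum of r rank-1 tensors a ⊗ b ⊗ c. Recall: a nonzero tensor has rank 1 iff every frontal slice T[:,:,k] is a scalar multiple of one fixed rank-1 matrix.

Lower bound: the mode-2 unfolding of T (rows indexed by j, columns by (i,k) = (0,0), (0,1), (0,2), (1,0), (1,1), (1,2)) is [[-12, -9, -3, 6, 0, -12], [3, 6, 12, -9, 0, 18], [-6, 0, 12, -6, 0, 12]].
There the 2×2 minor on rows j ∈ {0, 1}, columns (i,k) ∈ {(0,0), (0,1)} is det [[-12, -9], [3, 6]] = -45 ≠ 0, so this unfolding has rank ≥ 2; CP rank is at least every unfolding rank, so rank(T) ≥ 2. (Unfolding ranks only ever bound the CP rank from below — rank(T) can be strictly larger than all of them — so the matching upper bound has to come from an explicit 2-term decomposition.)
Upper bound — finding two terms. Write S_k = T[:,:,k] for the frontal slices: S₀ = [[-12, 3, -6], [6, -9, -6]], S₁ = [[-9, 6, 0], [0, 0, 0]], S₂ = [[-3, 12, 12], [-12, 18, 12]].
If T = a₁ ⊗ b₁ ⊗ c₁ + a₂ ⊗ b₂ ⊗ c₂ then each S_k = c₁[k]·a₁b₁ᵀ + c₂[k]·a₂b₂ᵀ. S₀ and S₁ are linearly independent, so a₁b₁ᵀ and a₂b₂ᵀ must span the same plane of matrices: they are the rank-1 matrices of the form x·S₀ + y·S₁.
The 2×2 minor of x·S₀ + y·S₁ on rows {0,1}, columns {0,1} is 90·x² + 45·xy = 45·(2·x + y)(x), vanishing at (x:y) = (1:-2) and (0:1).
M₁ = S₀ − 2·S₁ = [[6, -9, -6], [6, -9, -6]] = 3·[1, 1][2, -3, -2]ᵀ and M₂ = S₁ = [[-9, 6, 0], [0, 0, 0]] = (-3)·[1, 0][3, -2, 0]ᵀ, so take a₁ = [1, 1], b₁ = [2, -3, -2], a₂ = [1, 0], b₂ = [3, -2, 0].
Each slice is an integer combination of E₁ = a₁b₁ᵀ and E₂ = a₂b₂ᵀ: S₀ = 3·E₁ − 6·E₂, S₁ = −3·E₂, S₂ = −6·E₁ + 3·E₂; reading off coefficients, c₁ = [3, 0, -6] and c₂ = [-6, -3, 3].
Hence T = [1, 1] ⊗ [2, -3, -2] ⊗ [3, 0, -6] + [1, 0] ⊗ [3, -2, 0] ⊗ [-6, -3, 3], so rank(T) ≤ 2.
These bounds meet, so rank(T) = 2.
Check entry T[0,0,0] = -12: (1)·(2)·(3) + (1)·(3)·(-6) = -12.

2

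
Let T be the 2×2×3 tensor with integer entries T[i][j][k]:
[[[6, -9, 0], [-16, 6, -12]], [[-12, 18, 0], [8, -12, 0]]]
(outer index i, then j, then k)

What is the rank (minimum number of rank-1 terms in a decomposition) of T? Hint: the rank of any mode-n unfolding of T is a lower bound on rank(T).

2

Lower bound: the mode-1 unfolding of T (rows indexed by i, columns by (j,k) = (0,0), (0,1), (0,2), (1,0), (1,1), (1,2)) is [[6, -9, 0, -16, 6, -12], [-12, 18, 0, 8, -12, 0]].
There the 2×2 minor on rows i ∈ {0, 1}, columns (j,k) ∈ {(0,0), (1,0)} is det [[6, -16], [-12, 8]] = -144 ≠ 0, so this unfolding has rank ≥ 2; CP rank is at least every unfolding rank, so rank(T) ≥ 2. (Flattening ranks never certify an upper bound on CP rank; for that we must actually write T with 2 rank-1 terms.)
Upper bound — finding two terms. Write S_k = T[:,:,k] for the frontal slices: S₀ = [[6, -16], [-12, 8]], S₁ = [[-9, 6], [18, -12]], S₂ = [[0, -12], [0, 0]].
If T = a₁ ⊗ b₁ ⊗ c₁ + a₂ ⊗ b₂ ⊗ c₂ then each S_k = c₁[k]·a₁b₁ᵀ + c₂[k]·a₂b₂ᵀ. S₀ and S₁ are linearly independent, so a₁b₁ᵀ and a₂b₂ᵀ must span the same plane of matrices: they are the rank-1 matrices of the form x·S₀ + y·S₁.
det(x·S₀ + y·S₁) is −144·x² + 216·xy = (-72)·(2·x − 3·y)(x), vanishing at (x:y) = (3:2) and (0:1).
M₁ = 3·S₀ + 2·S₁ = [[0, -36], [0, 0]] = (-36)·(1, 0)(0, 1)ᵀ and M₂ = S₁ = [[-9, 6], [18, -12]] = (-3)·(1, -2)(3, -2)ᵀ, so take a₁ = (1, 0), b₁ = (0, 1), a₂ = (1, -2), b₂ = (3, -2).
Each slice is an integer combination of E₁ = a₁b₁ᵀ and E₂ = a₂b₂ᵀ: S₀ = −12·E₁ + 2·E₂, S₁ = −3·E₂, S₂ = −12·E₁; reading off coefficients, c₁ = (-12, 0, -12) and c₂ = (2, -3, 0).
Hence T = (1, 0) ⊗ (0, 1) ⊗ (-12, 0, -12) + (1, -2) ⊗ (3, -2) ⊗ (2, -3, 0), so rank(T) ≤ 2.
These bounds meet, so rank(T) = 2.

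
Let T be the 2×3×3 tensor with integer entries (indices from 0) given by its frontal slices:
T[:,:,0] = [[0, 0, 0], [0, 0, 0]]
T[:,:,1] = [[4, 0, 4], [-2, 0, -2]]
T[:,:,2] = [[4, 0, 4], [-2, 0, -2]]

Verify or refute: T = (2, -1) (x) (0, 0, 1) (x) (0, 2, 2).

No

Reconstruct entry (0,0,1) from the claimed factors: Σₗ aₗ[0]bₗ[0]cₗ[1] = (2)·(0)·(2) = 0, but T[0,0,1] = 4. The claim is false.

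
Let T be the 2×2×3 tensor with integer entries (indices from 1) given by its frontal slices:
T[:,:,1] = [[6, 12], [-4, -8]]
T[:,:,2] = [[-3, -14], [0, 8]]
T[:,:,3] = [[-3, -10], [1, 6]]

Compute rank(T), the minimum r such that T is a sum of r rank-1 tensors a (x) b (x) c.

Lower bound: the mode-3 unfolding of T (rows indexed by k, columns by (i,j) = (1,1), (1,2), (2,1), (2,2)) is [[6, 12, -4, -8], [-3, -14, 0, 8], [-3, -10, 1, 6]].
There the 2×2 minor on rows k ∈ {1, 2}, columns (i,j) ∈ {(1,1), (1,2)} is det [[6, 12], [-3, -14]] = -48 ≠ 0, so this unfolding has rank ≥ 2; CP rank is at least every unfolding rank, so rank(T) ≥ 2. (This is only a lower bound: in general the CP rank may exceed every unfolding rank, so we still need to exhibit 2 rank-1 terms summing to T.)
Upper bound — finding two terms. Write S_k = T[:,:,k] for the frontal slices: S₁ = [[6, 12], [-4, -8]], S₂ = [[-3, -14], [0, 8]], S₃ = [[-3, -10], [1, 6]].
If T = a₁ (x) b₁ (x) c₁ + a₂ (x) b₂ (x) c₂ then each S_k = c₁[k]·a₁b₁ᵀ + c₂[k]·a₂b₂ᵀ. S₁ and S₂ are linearly independent, so a₁b₁ᵀ and a₂b₂ᵀ must span the same plane of matrices: they are the rank-1 matrices of the form x·S₁ + y·S₂.
det(x·S₁ + y·S₂) is 16·xy − 24·y² = 8·(2·x − 3·y)(y), vanishing at (x:y) = (3:2) and (1:0).
M₁ = 3·S₁ + 2·S₂ = [[12, 8], [-12, -8]] = 4·[1, -1][3, 2]ᵀ and M₂ = S₁ = [[6, 12], [-4, -8]] = 2·[3, -2][1, 2]ᵀ, so take a₁ = [1, -1], b₁ = [3, 2], a₂ = [3, -2], b₂ = [1, 2].
Each slice is an integer combination of E₁ = a₁b₁ᵀ and E₂ = a₂b₂ᵀ: S₁ = 2·E₂, S₂ = 2·E₁ − 3·E₂, S₃ = E₁ − 2·E₂; reading off coefficients, c₁ = [0, 2, 1] and c₂ = [2, -3, -2].
Hence T = [1, -1] (x) [3, 2] (x) [0, 2, 1] + [3, -2] (x) [1, 2] (x) [2, -3, -2], so rank(T) ≤ 2.
These bounds meet, so rank(T) = 2.
Check entry T[1,2,2] = -14: (1)·(2)·(2) + (3)·(2)·(-3) = -14.

2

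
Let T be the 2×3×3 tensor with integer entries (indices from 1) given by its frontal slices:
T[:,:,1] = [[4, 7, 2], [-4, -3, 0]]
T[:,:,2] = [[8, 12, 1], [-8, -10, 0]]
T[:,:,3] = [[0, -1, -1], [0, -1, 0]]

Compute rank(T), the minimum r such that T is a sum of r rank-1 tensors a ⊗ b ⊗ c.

Lower bound: the mode-2 unfolding of T (rows indexed by j, columns by (i,k) = (1,1), (1,2), (1,3), (2,1), (2,2), (2,3)) is [[4, 8, 0, -4, -8, 0], [7, 12, -1, -3, -10, -1], [2, 1, -1, 0, 0, 0]].
There the 3×3 minor on rows j ∈ {1, 2, 3}, columns (i,k) ∈ {(1,1), (1,2), (1,3)} is det [[4, 8, 0], [7, 12, -1], [2, 1, -1]] = -4 ≠ 0, so this unfolding has rank ≥ 3; CP rank is at least every unfolding rank, so rank(T) ≥ 3. (Flattening ranks never certify an upper bound on CP rank; for that we must actually write T with 3 rank-1 terms.)
Upper bound: T is a sum of 3 rank-1 terms, T = (1, -1) ⊗ (0, 1, 0) ⊗ (-1, 2, 1) + (1, -1) ⊗ (1, 1, 0) ⊗ (4, 8, 0) + (1, 0) ⊗ (0, 2, 1) ⊗ (2, 1, -1) (one valid choice — decompositions are not unique — normalised so each a, b is primitive with positive first nonzero entry; check it by expanding all entries), so rank(T) ≤ 3.
These bounds meet, so rank(T) = 3.

3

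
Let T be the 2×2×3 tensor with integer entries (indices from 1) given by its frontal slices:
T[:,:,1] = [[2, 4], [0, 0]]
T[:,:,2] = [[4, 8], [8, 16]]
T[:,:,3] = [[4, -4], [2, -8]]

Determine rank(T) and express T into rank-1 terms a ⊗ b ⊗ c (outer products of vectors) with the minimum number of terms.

rank(T) = 3

Lower bound: in the mode-3 unfolding of T (rows indexed by k, columns by (i,j)) the 3×3 minor on rows k ∈ {1, 2, 3}, columns (i,j) ∈ {(1,1), (1,2), (2,1)} is det [[2, 4, 0], [4, 8, 8], [4, -4, 2]] = 192 ≠ 0, so that unfolding has rank ≥ 3 and hence rank(T) ≥ 3 (CP rank is at least every unfolding rank, though it can be larger).
Upper bound: T is a sum of 3 rank-1 terms, T = (0, 1) ⊗ (1, 2) ⊗ (-2, 4, -2) + (1, 1) ⊗ (1, -1) ⊗ (0, 0, 4) + (1, 1) ⊗ (1, 2) ⊗ (2, 4, 0) (one valid choice — decompositions are not unique — normalised so each a, b is primitive with positive first nonzero entry; check it by expanding all entries), so rank(T) ≤ 3.
These bounds meet, so rank(T) = 3.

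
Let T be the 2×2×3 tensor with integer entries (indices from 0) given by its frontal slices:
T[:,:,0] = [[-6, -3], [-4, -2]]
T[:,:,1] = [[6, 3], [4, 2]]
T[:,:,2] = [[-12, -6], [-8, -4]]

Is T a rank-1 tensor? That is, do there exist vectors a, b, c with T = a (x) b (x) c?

Yes

The mode-1 fibre T[:,0,0] = [-6, -4] gives a = [3, 2] (primitive direction); the mode-2 fibre T[0,:,0] = [-6, -3] gives b = [2, 1]; then c[k] = T[0,0,k] / (a[0]·b[0]) = [-6, 6, -12] / 6 = [-1, 1, -2].
Expanding [3, 2] (x) [2, 1] (x) [-1, 1, -2] reproduces all 12 entries of T, so T = [3, 2] (x) [2, 1] (x) [-1, 1, -2] and rank(T) ≤ 1.
Equivalently every frontal slice T[:,:,k] is c[k] times the rank-1 matrix [3, 2] (x) [2, 1]. So T has rank 1 (it is nonzero).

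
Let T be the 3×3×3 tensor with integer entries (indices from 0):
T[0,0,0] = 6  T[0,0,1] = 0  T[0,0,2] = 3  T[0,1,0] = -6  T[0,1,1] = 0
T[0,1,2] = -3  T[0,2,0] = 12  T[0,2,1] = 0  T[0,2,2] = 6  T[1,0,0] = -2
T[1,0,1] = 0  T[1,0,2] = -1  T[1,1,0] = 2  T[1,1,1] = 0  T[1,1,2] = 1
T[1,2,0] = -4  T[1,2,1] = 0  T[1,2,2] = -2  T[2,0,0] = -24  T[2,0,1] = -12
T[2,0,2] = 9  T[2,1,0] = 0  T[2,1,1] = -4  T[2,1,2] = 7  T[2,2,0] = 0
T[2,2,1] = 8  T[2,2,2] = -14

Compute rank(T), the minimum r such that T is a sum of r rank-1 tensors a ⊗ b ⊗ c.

2

Lower bound: the mode-1 unfolding of T (rows indexed by i, columns by (j,k) = (0,0), (0,1), (0,2), (1,0), (1,1), (1,2), (2,0), (2,1), (2,2)) is [[6, 0, 3, -6, 0, -3, 12, 0, 6], [-2, 0, -1, 2, 0, 1, -4, 0, -2], [-24, -12, 9, 0, -4, 7, 0, 8, -14]].
There the 2×2 minor on rows i ∈ {0, 2}, columns (j,k) ∈ {(0,0), (0,1)} is det [[6, 0], [-24, -12]] = -72 ≠ 0, so this unfolding has rank ≥ 2; CP rank is at least every unfolding rank, so rank(T) ≥ 2. (Unfolding ranks only ever bound the CP rank from below — rank(T) can be strictly larger than all of them — so the matching upper bound has to come from an explicit 2-term decomposition.)
Upper bound — finding two terms. Write S_k = T[:,:,k] for the frontal slices: S₀ = [[6, -6, 12], [-2, 2, -4], [-24, 0, 0]], S₁ = [[0, 0, 0], [0, 0, 0], [-12, -4, 8]], S₂ = [[3, -3, 6], [-1, 1, -2], [9, 7, -14]].
If T = a₁ ⊗ b₁ ⊗ c₁ + a₂ ⊗ b₂ ⊗ c₂ then each S_k = c₁[k]·a₁b₁ᵀ + c₂[k]·a₂b₂ᵀ. S₀ and S₁ are linearly independent, so a₁b₁ᵀ and a₂b₂ᵀ must span the same plane of matrices: they are the rank-1 matrices of the form x·S₀ + y·S₁.
The 2×2 minor of x·S₀ + y·S₁ on rows {0,2}, columns {0,1} is −144·x² − 96·xy = (-48)·(3·x + 2·y)(x), vanishing at (x:y) = (2:-3) and (0:1).
M₁ = 2·S₀ − 3·S₁ = [[12, -12, 24], [-4, 4, -8], [-12, 12, -24]] = 4·[3, -1, -3][1, -1, 2]ᵀ and M₂ = S₁ = [[0, 0, 0], [0, 0, 0], [-12, -4, 8]] = (-4)·[0, 0, 1][3, 1, -2]ᵀ, so take a₁ = [3, -1, -3], b₁ = [1, -1, 2], a₂ = [0, 0, 1], b₂ = [3, 1, -2].
Each slice is an integer combination of E₁ = a₁b₁ᵀ and E₂ = a₂b₂ᵀ: S₀ = 2·E₁ − 6·E₂, S₁ = −4·E₂, S₂ = E₁ + 4·E₂; reading off coefficients, c₁ = [2, 0, 1] and c₂ = [-6, -4, 4].
Hence T = [3, -1, -3] ⊗ [1, -1, 2] ⊗ [2, 0, 1] + [0, 0, 1] ⊗ [3, 1, -2] ⊗ [-6, -4, 4], so rank(T) ≤ 2.
These bounds meet, so rank(T) = 2.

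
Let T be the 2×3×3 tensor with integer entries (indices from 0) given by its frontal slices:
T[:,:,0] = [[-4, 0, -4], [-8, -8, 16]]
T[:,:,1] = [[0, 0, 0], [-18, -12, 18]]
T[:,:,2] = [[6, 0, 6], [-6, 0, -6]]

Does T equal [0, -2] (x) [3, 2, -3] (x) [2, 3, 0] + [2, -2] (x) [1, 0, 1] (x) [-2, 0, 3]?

Yes

Reconstruct entrywise from the claimed factors. For example, T[1,2,0] = 16 and Σₗ aₗ[1]bₗ[2]cₗ[0] = (-2)·(-3)·(2) + (-2)·(1)·(-2) = 16; checking all 18 entries, every one matches. The claim holds.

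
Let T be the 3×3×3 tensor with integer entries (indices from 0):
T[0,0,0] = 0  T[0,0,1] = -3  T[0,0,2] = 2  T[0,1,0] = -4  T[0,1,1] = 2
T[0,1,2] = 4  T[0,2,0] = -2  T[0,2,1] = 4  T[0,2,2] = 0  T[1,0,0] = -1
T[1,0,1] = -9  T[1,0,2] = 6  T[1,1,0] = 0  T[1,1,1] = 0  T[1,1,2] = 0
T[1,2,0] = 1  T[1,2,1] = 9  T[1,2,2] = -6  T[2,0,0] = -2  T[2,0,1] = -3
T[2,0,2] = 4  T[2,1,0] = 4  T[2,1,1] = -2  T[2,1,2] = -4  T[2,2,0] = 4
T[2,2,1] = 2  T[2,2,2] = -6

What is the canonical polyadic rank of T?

Lower bound: the mode-1 unfolding of T (rows indexed by i, columns by (j,k) = (0,0), (0,1), (0,2), (1,0), (1,1), (1,2), (2,0), (2,1), (2,2)) is [[0, -3, 2, -4, 2, 4, -2, 4, 0], [-1, -9, 6, 0, 0, 0, 1, 9, -6], [-2, -3, 4, 4, -2, -4, 4, 2, -6]].
There the 3×3 minor on rows i ∈ {0, 1, 2}, columns (j,k) ∈ {(0,0), (0,1), (0,2)} is det [[0, -3, 2], [-1, -9, 6], [-2, -3, 4]] = -6 ≠ 0, so this unfolding has rank ≥ 3; CP rank is at least every unfolding rank, so rank(T) ≥ 3. (Flattening ranks never certify an upper bound on CP rank; for that we must actually write T with 3 rank-1 terms.)
Upper bound: T is a sum of 3 rank-1 terms, T = [0, 2, 1] ⊗ [1, 0, -1] ⊗ [0, -4, 2] + [1, 0, -1] ⊗ [1, -2, -2] ⊗ [2, -1, -2] + [2, 1, 0] ⊗ [1, 0, -1] ⊗ [-1, -1, 2] (one valid choice — decompositions are not unique — normalised so each a, b is primitive with positive first nonzero entry; check it by expanding all entries), so rank(T) ≤ 3.
These bounds meet, so rank(T) = 3.

3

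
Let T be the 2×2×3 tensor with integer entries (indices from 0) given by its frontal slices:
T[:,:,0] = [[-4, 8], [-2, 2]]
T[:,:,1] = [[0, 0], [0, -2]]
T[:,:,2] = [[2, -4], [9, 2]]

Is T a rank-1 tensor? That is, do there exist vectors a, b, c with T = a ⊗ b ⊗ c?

No

The mode-3 unfolding of T (rows indexed by k, columns by (i,j) = (0,0), (0,1), (1,0), (1,1)) is [[-4, 8, -2, 2], [0, 0, 0, -2], [2, -4, 9, 2]].
There the 3×3 minor on rows k ∈ {0, 1, 2}, columns (i,j) ∈ {(0,0), (1,0), (1,1)} is det [[-4, -2, 2], [0, 0, -2], [2, 9, 2]] = -64 ≠ 0, so this unfolding has rank ≥ 3; CP rank is at least every unfolding rank, so rank(T) ≥ 3.
In particular rank(T) ≥ 3 > 1, so T is not rank-1.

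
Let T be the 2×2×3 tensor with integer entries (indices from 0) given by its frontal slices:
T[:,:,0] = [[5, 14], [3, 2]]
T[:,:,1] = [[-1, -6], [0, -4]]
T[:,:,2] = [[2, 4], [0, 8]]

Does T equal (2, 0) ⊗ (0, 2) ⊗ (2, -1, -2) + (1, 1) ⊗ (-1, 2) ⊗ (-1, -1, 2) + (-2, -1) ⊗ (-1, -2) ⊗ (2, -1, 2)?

No

Reconstruct entry (0,1,1) from the claimed factors: Σₗ aₗ[0]bₗ[1]cₗ[1] = (2)·(2)·(-1) + (1)·(2)·(-1) + (-2)·(-2)·(-1) = -10, but T[0,1,1] = -6. The claim is false.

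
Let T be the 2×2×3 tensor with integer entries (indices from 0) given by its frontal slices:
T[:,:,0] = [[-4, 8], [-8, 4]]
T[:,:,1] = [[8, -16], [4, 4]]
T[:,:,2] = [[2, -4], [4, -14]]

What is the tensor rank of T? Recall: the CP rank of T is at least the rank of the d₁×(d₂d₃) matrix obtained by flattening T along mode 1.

Lower bound: the mode-3 unfolding of T (rows indexed by k, columns by (i,j) = (0,0), (0,1), (1,0), (1,1)) is [[-4, 8, -8, 4], [8, -16, 4, 4], [2, -4, 4, -14]].
There the 3×3 minor on rows k ∈ {0, 1, 2}, columns (i,j) ∈ {(0,0), (1,0), (1,1)} is det [[-4, -8, 4], [8, 4, 4], [2, 4, -14]] = -576 ≠ 0, so this unfolding has rank ≥ 3; CP rank is at least every unfolding rank, so rank(T) ≥ 3. (This is only a lower bound: in general the CP rank may exceed every unfolding rank, so we still need to exhibit 3 rank-1 terms summing to T.)
Upper bound: T is a sum of 3 rank-1 terms, T = [0, 1] ⊗ [1, 1] ⊗ [-4, 4, -2] + [1, -1] ⊗ [1, -2] ⊗ [0, 4, -2] + [1, 1] ⊗ [1, -2] ⊗ [-4, 4, 4] (one valid choice — decompositions are not unique — normalised so each a, b is primitive with positive first nonzero entry; check it by expanding all entries), so rank(T) ≤ 3.
These bounds meet, so rank(T) = 3.

3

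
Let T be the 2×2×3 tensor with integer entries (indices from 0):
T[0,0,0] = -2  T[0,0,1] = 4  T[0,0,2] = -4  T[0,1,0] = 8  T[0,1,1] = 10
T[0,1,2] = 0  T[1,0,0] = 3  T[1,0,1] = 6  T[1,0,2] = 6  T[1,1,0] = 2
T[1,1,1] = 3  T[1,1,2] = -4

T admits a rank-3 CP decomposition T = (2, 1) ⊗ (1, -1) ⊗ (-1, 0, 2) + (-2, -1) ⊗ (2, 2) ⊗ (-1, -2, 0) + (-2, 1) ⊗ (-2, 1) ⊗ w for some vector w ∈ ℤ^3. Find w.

Subtract the known terms from T to get the rank-1 residual R = (-2, 1) ⊗ (-2, 1) ⊗ w, so R[i,j,k] = a[i]·b[j]·w[k]. Pick indices with nonzero a[0]·b[0] = (-2)·(-2) = 4. Only the fibre through (0,0,·) is needed: R[0,0,:] = T[0,0,:] − Σₗ aₗ[0]bₗ[0]cₗ = [-2, 4, -4] − (2)·(1)·(-1, 0, 2) − (-2)·(2)·(-1, -2, 0) = [-4, -4, -8]. Then w[k] = R[0,0,k] / 4 for each k, giving w = [-4, -4, -8] / 4 = (-1, -1, -2).

w = (-1, -1, -2)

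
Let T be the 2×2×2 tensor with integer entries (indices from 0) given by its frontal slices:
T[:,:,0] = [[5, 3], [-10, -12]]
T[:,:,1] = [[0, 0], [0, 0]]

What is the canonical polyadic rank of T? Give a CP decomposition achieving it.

rank(T) = 2

Lower bound: the mode-2 unfolding of T (rows indexed by j, columns by (i,k) = (0,0), (0,1), (1,0), (1,1)) is [[5, 0, -10, 0], [3, 0, -12, 0]].
There the 2×2 minor on rows j ∈ {0, 1}, columns (i,k) ∈ {(0,0), (1,0)} is det [[5, -10], [3, -12]] = -30 ≠ 0, so this unfolding has rank ≥ 2; CP rank is at least every unfolding rank, so rank(T) ≥ 2. (Unfolding ranks only ever bound the CP rank from below — rank(T) can be strictly larger than all of them — so the matching upper bound has to come from an explicit 2-term decomposition.)
Upper bound — finding two terms. Every mode-3 slice of T is a multiple of one matrix: T[:,:,k] = c[k]·M with c = (1, 0) and M = [[5, 3], [-10, -12]] (rows indexed by i, columns by j). So it suffices to write M as a sum of two rank-1 matrices.
Splitting M by its rows (i = 0, 1), M = (1, 0)(5, 3)ᵀ + (0, 1)(-10, -12)ᵀ.
Hence T = (1, 0) ⊗ (5, 3) ⊗ (1, 0) + (0, 1) ⊗ (-10, -12) ⊗ (1, 0), so rank(T) ≤ 2.
These bounds meet, so rank(T) = 2.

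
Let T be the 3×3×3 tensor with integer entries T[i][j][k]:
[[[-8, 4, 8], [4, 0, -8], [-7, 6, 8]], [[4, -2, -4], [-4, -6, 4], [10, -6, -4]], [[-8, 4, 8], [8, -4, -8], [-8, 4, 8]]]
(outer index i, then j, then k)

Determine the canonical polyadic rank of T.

3

Lower bound: in the mode-1 unfolding of T (rows indexed by i, columns by (j,k)) the 3×3 minor on rows i ∈ {0, 1, 2}, columns (j,k) ∈ {(0,0), (1,0), (1,1)} is det [[-8, 4, 0], [4, -4, -6], [-8, 8, -4]] = -256 ≠ 0, so that unfolding has rank ≥ 3 and hence rank(T) ≥ 3 (CP rank is at least every unfolding rank, though it can be larger).
Upper bound: T is a sum of 3 rank-1 terms, T = [1, -2, 0] ⊗ [0, 2, 1] ⊗ [-1, 2, 0] + [1, 2, 0] ⊗ [0, 1, -1] ⊗ [-2, 0, 0] + [2, -1, 2] ⊗ [1, -1, 1] ⊗ [-4, 2, 4] (one valid choice — decompositions are not unique — normalised so each a, b is primitive with positive first nonzero entry; check it by expanding all entries), so rank(T) ≤ 3.
These bounds meet, so rank(T) = 3.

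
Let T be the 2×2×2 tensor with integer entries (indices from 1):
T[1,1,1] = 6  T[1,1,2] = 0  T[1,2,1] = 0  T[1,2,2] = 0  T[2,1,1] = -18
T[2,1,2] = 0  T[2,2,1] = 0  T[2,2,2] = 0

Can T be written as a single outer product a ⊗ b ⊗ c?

If T = a ⊗ b ⊗ c then every fibre of T is a multiple of the corresponding factor, so read the factors off the fibres through the nonzero entry T[1,1,1] = 6.
The mode-1 fibre T[:,1,1] = [6, -18] gives a = (1, -3) (primitive direction); the mode-2 fibre T[1,:,1] = [6, 0] gives b = (1, 0); then c[k] = T[1,1,k] / (a[1]·b[1]) = [6, 0] / 1 = (6, 0).
Expanding (1, -3) ⊗ (1, 0) ⊗ (6, 0) reproduces all 8 entries of T, so T = (1, -3) ⊗ (1, 0) ⊗ (6, 0) and rank(T) ≤ 1.
Equivalently every frontal slice T[:,:,k] is c[k] times the rank-1 matrix (1, -3) ⊗ (1, 0). So T has rank 1 (it is nonzero).

Yes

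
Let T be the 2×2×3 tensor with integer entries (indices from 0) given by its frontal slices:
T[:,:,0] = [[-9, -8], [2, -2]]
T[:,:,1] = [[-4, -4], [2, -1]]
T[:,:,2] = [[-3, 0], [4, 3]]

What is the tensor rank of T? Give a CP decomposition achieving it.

Lower bound: the mode-3 unfolding of T (rows indexed by k, columns by (i,j) = (0,0), (0,1), (1,0), (1,1)) is [[-9, -8, 2, -2], [-4, -4, 2, -1], [-3, 0, 4, 3]].
There the 3×3 minor on rows k ∈ {0, 1, 2}, columns (i,j) ∈ {(0,0), (0,1), (1,0)} is det [[-9, -8, 2], [-4, -4, 2], [-3, 0, 4]] = 40 ≠ 0, so this unfolding has rank ≥ 3; CP rank is at least every unfolding rank, so rank(T) ≥ 3. (This is only a lower bound: in general the CP rank may exceed every unfolding rank, so we still need to exhibit 3 rank-1 terms summing to T.)
Upper bound: T is a sum of 3 rank-1 terms, T = (1, 1) (x) (0, 1) (x) (-4, -2, 2) + (1, 2) (x) (1, 0) (x) (-1, 0, 1) + (2, -1) (x) (2, 1) (x) (-2, -1, -1) (one valid choice — decompositions are not unique — normalised so each a, b is primitive with positive first nonzero entry; check it by expanding all entries), so rank(T) ≤ 3.
These bounds meet, so rank(T) = 3.
Check entry T[0,1,0] = -8: (1)·(1)·(-4) + (1)·(0)·(-1) + (2)·(1)·(-2) = -8.

rank(T) = 3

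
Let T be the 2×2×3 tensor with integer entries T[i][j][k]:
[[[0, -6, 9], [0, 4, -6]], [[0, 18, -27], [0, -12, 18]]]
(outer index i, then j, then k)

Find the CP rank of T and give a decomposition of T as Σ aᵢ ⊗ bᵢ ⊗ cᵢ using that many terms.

rank(T) = 1

Lower bound: T ≠ 0 (e.g. T[0,0,1] = -6), so rank(T) ≥ 1.
Upper bound: if T = a ⊗ b ⊗ c then every fibre of T is a multiple of the corresponding factor, so read the factors off the fibres through the nonzero entry T[0,0,1] = -6.
The mode-1 fibre T[:,0,1] = [-6, 18] gives a = [1, -3] (primitive direction); the mode-2 fibre T[0,:,1] = [-6, 4] gives b = [3, -2]; then c[k] = T[0,0,k] / (a[0]·b[0]) = [0, -6, 9] / 3 = [0, -2, 3].
Expanding [1, -3] ⊗ [3, -2] ⊗ [0, -2, 3] reproduces all 12 entries of T, so T = [1, -3] ⊗ [3, -2] ⊗ [0, -2, 3] and rank(T) ≤ 1.
These bounds meet, so rank(T) = 1.
Check entry T[0,0,0] = 0: (1)·(3)·(0) = 0.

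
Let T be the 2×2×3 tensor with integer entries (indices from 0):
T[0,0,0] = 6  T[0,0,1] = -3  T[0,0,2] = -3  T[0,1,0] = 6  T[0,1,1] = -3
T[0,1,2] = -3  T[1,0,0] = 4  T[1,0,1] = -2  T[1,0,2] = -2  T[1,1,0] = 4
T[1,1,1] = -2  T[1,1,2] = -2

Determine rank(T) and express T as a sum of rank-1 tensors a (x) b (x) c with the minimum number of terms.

Lower bound: T ≠ 0 (e.g. T[0,0,0] = 6), so rank(T) ≥ 1.
Upper bound: the mode-1 fibre T[:,0,0] = [6, 4] gives a = (3, 2) (primitive direction); the mode-2 fibre T[0,:,0] = [6, 6] gives b = (1, 1); then c[k] = T[0,0,k] / (a[0]·b[0]) = [6, -3, -3] / 3 = (2, -1, -1).
Expanding (3, 2) (x) (1, 1) (x) (2, -1, -1) reproduces all 12 entries of T, so T = (3, 2) (x) (1, 1) (x) (2, -1, -1) and rank(T) ≤ 1.
These bounds meet, so rank(T) = 1.

rank(T) = 1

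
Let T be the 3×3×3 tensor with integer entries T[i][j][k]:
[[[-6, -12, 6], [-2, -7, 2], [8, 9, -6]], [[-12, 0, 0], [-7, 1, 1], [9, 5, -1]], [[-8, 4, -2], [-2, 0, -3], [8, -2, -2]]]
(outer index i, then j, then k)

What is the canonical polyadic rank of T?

Lower bound: the mode-3 unfolding of T (rows indexed by k, columns by (i,j) = (0,0), (0,1), (0,2), (1,0), (1,1), (1,2), (2,0), (2,1), (2,2)) is [[-6, -2, 8, -12, -7, 9, -8, -2, 8], [-12, -7, 9, 0, 1, 5, 4, 0, -2], [6, 2, -6, 0, 1, -1, -2, -3, -2]].
There the 3×3 minor on rows k ∈ {0, 1, 2}, columns (i,j) ∈ {(0,0), (0,1), (0,2)} is det [[-6, -2, 8], [-12, -7, 9], [6, 2, -6]] = 36 ≠ 0, so this unfolding has rank ≥ 3; CP rank is at least every unfolding rank, so rank(T) ≥ 3. (This is only a lower bound: in general the CP rank may exceed every unfolding rank, so we still need to exhibit 3 rank-1 terms summing to T.)
Upper bound: T is a sum of 3 rank-1 terms, T = [1, -2, -2] ⊗ [2, 1, -1] ⊗ [1, -2, 1] + [1, -1, 2] ⊗ [0, 1, 1] ⊗ [1, -1, -1] + [2, 2, 1] ⊗ [2, 1, -2] ⊗ [-2, -2, 1] (one valid choice — decompositions are not unique — normalised so each a, b is primitive with positive first nonzero entry; check it by expanding all entries), so rank(T) ≤ 3.
These bounds meet, so rank(T) = 3.

3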